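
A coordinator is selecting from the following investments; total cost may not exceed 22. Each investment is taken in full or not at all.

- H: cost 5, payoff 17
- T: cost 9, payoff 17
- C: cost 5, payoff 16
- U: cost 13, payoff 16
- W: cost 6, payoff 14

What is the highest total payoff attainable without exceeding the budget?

Treat it as a binary knapsack problem.
Allowing fractional choices, the relaxed optimum would be about 58.3, but investments are indivisible.
H + T + C: cost 5 + 9 + 5 = 19 ≤ 22, payoff 17 + 17 + 16 = 50.
H + T + W: cost 5 + 9 + 6 = 20 ≤ 22, payoff 17 + 17 + 14 = 48.
H + C + W: cost 5 + 5 + 6 = 16 ≤ 22, payoff 17 + 16 + 14 = 47.
Best is H, T, and C with total payoff 50.

50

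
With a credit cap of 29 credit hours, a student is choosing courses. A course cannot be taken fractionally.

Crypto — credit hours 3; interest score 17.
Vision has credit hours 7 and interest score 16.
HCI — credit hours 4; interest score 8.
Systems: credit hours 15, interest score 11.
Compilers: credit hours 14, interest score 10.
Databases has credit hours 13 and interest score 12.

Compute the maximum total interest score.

53

Take Crypto, Vision, HCI, and Databases: credit hours 3 + 7 + 4 + 13 = 27 ≤ 29, interest score 17 + 16 + 8 + 12 = 53.
No other feasible combination does better.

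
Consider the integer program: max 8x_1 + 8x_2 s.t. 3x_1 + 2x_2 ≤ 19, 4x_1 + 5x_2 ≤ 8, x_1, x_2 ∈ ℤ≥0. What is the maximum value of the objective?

16

(x_1,x_2)=(2,0) is feasible, giving 16.
(x_1,x_2)=(1,0) is feasible, giving 8.
The best lattice point is (2,0), giving 16.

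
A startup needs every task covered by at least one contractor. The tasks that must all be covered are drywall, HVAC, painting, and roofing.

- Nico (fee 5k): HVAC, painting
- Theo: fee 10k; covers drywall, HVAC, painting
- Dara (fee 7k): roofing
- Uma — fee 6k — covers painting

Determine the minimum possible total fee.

Choose Theo and Dara: together they cover drywall, HVAC, painting, roofing — every task.
Total fee: 10 + 7 = 17.

17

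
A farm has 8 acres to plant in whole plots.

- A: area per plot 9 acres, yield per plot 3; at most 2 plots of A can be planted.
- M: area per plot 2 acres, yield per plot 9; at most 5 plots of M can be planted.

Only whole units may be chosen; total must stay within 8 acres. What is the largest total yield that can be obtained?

Take 4×M: area 8 ≤ 8, yield 4·9 = 36.
No other integer combination yields more.

36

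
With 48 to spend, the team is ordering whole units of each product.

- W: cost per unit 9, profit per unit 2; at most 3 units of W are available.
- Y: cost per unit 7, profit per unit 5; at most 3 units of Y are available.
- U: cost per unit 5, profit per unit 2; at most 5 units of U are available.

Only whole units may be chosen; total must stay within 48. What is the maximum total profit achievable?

25

Take 3×Y and 5×U: cost 46 ≤ 48, profit 3·5 + 5·2 = 25.
Y has the best ratio (5/7) and is taken to its limit of 3; remaining capacity is filled optimally with the others.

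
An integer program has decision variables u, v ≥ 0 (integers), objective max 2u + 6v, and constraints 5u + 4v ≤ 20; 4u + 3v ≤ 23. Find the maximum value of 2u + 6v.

(u,v)=(0,5): 5·0+4·5=20≤20, 4·0+3·5=15≤23, objective 30.
(u,v)=(0,4): 5·0+4·4=16≤20, 4·0+3·4=12≤23, objective 24.
No feasible integer point exceeds 30.

30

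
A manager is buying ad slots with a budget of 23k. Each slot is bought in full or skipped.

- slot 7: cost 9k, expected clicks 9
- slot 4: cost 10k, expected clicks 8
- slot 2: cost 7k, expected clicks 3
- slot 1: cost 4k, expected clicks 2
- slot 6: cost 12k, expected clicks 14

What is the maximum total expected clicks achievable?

This is a 0-1 knapsack instance.
Allowing fractional choices, the relaxed optimum would be about 24.6, but ad slots are indivisible.
slot 4 + slot 6: cost 10 + 12 = 22 ≤ 23, expected clicks 8 + 14 = 22.
slot 7 + slot 6: cost 9 + 12 = 21 ≤ 23, expected clicks 9 + 14 = 23.
slot 7 + slot 4 + slot 1: cost 9 + 10 + 4 = 23 ≤ 23, expected clicks 9 + 8 + 2 = 19.
Best is slot 7 and slot 6 with total expected clicks 23.

23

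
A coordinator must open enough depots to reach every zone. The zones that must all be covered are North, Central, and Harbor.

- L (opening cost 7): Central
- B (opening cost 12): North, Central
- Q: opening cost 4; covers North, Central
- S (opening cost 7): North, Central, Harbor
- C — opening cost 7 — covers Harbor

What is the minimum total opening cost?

The greedy cost-per-new-zone heuristic would pick Q and S for 11, but a cheaper cover exists.
S alone covers North, Central, Harbor — every zone.
Total opening cost: 7.
No cover costs less than 7.

7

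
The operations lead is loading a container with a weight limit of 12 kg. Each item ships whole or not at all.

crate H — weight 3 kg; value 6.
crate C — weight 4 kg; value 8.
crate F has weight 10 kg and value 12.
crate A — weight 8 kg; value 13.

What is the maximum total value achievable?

21

Allowing fractional choices, the relaxed optimum would be about 22.1, but items are indivisible.
crate H + crate C: weight 3 + 4 = 7 ≤ 12, value 6 + 8 = 14.
crate C + crate A: weight 4 + 8 = 12 ≤ 12, value 8 + 13 = 21.
crate H + crate A: weight 3 + 8 = 11 ≤ 12, value 6 + 13 = 19.
Best is crate C and crate A with total value 21.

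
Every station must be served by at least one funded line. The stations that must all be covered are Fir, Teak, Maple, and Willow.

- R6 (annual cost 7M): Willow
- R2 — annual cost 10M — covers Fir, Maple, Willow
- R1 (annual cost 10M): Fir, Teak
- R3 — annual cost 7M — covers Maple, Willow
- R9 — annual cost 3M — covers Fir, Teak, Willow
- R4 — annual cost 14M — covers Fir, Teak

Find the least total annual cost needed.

Choose R3 and R9: together they cover Fir, Teak, Maple, Willow — every station.
Total annual cost: 7 + 3 = 10.
No cover costs less than 10.

10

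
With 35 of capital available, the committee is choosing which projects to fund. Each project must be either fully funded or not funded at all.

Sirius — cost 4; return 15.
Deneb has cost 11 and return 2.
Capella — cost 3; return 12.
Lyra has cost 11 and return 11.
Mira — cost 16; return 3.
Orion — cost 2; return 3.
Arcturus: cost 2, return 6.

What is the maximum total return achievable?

Allowing fractional choices, the relaxed optimum would be about 49.4, but projects are indivisible.
Sirius + Deneb + Capella + Lyra + Orion + Arcturus: cost 4 + 11 + 3 + 11 + 2 + 2 = 33 ≤ 35, return 15 + 2 + 12 + 11 + 3 + 6 = 49.
Sirius + Capella + Lyra + Orion + Arcturus: cost 4 + 3 + 11 + 2 + 2 = 22 ≤ 35, return 15 + 12 + 11 + 3 + 6 = 47.
Best is Sirius, Deneb, Capella, Lyra, Orion, and Arcturus with total return 49.

49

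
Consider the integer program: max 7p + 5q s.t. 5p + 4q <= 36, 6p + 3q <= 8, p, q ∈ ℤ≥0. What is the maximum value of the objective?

10

(p,q)=(0,2): 5·0+4·2=8≤36, 6·0+3·2=6≤8, objective 10.
(p,q)=(0,1): 5·0+4·1=4≤36, 6·0+3·1=3≤8, objective 5.
No feasible integer point exceeds 10.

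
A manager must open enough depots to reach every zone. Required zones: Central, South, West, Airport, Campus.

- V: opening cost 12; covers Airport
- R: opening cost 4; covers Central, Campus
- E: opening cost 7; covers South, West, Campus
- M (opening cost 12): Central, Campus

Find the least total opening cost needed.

23

This is an integer covering problem.
Choose V, R, and E: together they cover Central, South, West, Airport, Campus — every zone.
Total opening cost: 12 + 4 + 7 = 23.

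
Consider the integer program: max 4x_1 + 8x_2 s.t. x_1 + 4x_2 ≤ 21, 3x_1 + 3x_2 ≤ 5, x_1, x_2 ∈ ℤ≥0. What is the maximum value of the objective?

Relaxing integrality, the LP optimum is 13.33 at (x_1,x_2) = (0, 1.67), which is not an integer point.
(x_1,x_2)=(0,1): 1·0+4·1=4≤21, 3·0+3·1=3≤5, objective 8.
(x_1,x_2)=(1,0): 1·1+4·0=1≤21, 3·1+3·0=3≤5, objective 4.
(x_1,x_2)=(0,0): 1·0+4·0=0≤21, 3·0+3·0=0≤5, objective 0.
Maximum is 8 at (x_1,x_2)=(0,1).

8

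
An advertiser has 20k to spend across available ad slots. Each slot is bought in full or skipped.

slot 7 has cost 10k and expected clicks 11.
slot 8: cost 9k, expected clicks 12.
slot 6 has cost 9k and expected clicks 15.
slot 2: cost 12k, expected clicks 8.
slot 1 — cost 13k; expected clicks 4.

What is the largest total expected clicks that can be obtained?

Allowing fractional choices, the relaxed optimum would be about 29.2, but ad slots are indivisible.
slot 7 + slot 6: cost 10 + 9 = 19 ≤ 20, expected clicks 11 + 15 = 26.
slot 7 + slot 8: cost 10 + 9 = 19 ≤ 20, expected clicks 11 + 12 = 23.
slot 8 + slot 6: cost 9 + 9 = 18 ≤ 20, expected clicks 12 + 15 = 27.
Best is slot 8 and slot 6 with total expected clicks 27.

27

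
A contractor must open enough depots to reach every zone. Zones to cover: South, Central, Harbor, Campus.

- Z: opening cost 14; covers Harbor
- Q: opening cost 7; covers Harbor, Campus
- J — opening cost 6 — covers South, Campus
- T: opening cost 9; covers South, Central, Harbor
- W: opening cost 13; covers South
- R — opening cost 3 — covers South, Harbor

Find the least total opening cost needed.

The greedy cost-per-new-zone heuristic would pick R, J, and T for 18, but a cheaper cover exists.
Choose J and T: together they cover South, Central, Harbor, Campus — every zone.
Total opening cost: 6 + 9 = 15.
No cover costs less than 15.

15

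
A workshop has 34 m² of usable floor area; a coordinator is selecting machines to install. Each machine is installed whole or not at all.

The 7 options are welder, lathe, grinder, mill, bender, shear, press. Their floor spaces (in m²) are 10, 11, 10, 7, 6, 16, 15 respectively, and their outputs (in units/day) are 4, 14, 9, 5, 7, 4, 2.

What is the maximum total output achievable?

35

Treat it as a binary knapsack problem.
lathe + grinder + mill + bender: floor space 11 + 10 + 7 + 6 = 34 ≤ 34, output 14 + 9 + 5 + 7 = 35.
lathe + grinder + bender: floor space 11 + 10 + 6 = 27 ≤ 34, output 14 + 9 + 7 = 30.
welder + lathe + mill + bender: floor space 10 + 11 + 7 + 6 = 34 ≤ 34, output 4 + 14 + 5 + 7 = 30.
Best is lathe, grinder, mill, and bender with total output 35.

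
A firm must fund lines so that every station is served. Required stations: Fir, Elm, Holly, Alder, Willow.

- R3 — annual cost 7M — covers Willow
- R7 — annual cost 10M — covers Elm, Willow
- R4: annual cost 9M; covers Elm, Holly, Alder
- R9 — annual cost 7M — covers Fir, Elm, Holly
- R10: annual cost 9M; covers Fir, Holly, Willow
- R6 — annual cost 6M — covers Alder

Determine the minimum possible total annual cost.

18

The greedy cost-per-new-station heuristic would pick R9, R6, and R3 for 20, but a cheaper cover exists.
Choose R4 and R10: together they cover Fir, Elm, Holly, Alder, Willow — every station.
Total annual cost: 9 + 9 = 18.
No cover costs less than 18.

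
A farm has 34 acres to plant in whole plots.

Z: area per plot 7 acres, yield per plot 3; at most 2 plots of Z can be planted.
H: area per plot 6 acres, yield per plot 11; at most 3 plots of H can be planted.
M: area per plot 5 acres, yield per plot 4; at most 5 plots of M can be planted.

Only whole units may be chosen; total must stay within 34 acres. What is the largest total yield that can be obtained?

45

This is a bounded integer knapsack.
H has the best ratio (11/6); taking only H gives at most 3×11 = 33 (stopped by the supply cap of 3).
Mixing does better — 3×H and 3×M: area 33 ≤ 34, yield 3·11 + 3·4 = 45.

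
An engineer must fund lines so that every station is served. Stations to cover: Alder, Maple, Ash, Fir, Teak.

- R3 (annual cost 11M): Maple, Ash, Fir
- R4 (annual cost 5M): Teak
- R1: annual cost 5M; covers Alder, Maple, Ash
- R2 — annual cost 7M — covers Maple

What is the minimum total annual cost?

Choose R3, R4, and R1: together they cover Alder, Maple, Ash, Fir, Teak — every station.
Total annual cost: 11 + 5 + 5 = 21.

21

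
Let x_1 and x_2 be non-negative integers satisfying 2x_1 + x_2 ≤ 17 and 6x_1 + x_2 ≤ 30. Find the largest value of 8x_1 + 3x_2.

57

Relaxing integrality, the LP optimum is 57.50 at (x_1,x_2) = (3.25, 10.5), which is not an integer point.
(x_1,x_2)=(3,11): 2·3+1·11=17≤17, 6·3+1·11=29≤30, objective 57.
(x_1,x_2)=(3,10): 2·3+1·10=16≤17, 6·3+1·10=28≤30, objective 54.
(x_1,x_2)=(2,12): 2·2+1·12=16≤17, 6·2+1·12=24≤30, objective 52.
(x_1,x_2)=(3,9): 2·3+1·9=15≤17, 6·3+1·9=27≤30, objective 51.
The best lattice point is (3,11), giving 57.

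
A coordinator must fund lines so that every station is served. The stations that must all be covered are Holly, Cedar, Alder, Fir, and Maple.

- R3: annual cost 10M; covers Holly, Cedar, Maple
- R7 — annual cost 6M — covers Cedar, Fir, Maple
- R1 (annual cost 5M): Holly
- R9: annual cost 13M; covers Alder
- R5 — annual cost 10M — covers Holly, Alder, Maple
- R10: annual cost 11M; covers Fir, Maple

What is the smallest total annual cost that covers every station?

16

This is a weighted set-cover instance.
Choose R7 and R5: together they cover Holly, Cedar, Alder, Fir, Maple — every station.
Total annual cost: 6 + 10 = 16.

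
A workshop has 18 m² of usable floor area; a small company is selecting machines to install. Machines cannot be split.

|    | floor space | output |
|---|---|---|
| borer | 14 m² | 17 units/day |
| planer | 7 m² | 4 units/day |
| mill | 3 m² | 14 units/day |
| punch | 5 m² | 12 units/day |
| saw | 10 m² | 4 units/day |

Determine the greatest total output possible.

31

Take borer and mill: floor space 14 + 3 = 17 ≤ 18, output 17 + 14 = 31.
No other feasible combination does better.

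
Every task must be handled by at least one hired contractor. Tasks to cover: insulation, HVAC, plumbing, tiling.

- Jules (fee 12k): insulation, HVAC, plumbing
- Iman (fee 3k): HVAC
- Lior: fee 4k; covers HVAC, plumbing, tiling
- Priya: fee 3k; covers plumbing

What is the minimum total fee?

Choose Jules and Lior: together they cover insulation, HVAC, plumbing, tiling — every task.
Total fee: 12 + 4 = 16.
No cover costs less than 16.

16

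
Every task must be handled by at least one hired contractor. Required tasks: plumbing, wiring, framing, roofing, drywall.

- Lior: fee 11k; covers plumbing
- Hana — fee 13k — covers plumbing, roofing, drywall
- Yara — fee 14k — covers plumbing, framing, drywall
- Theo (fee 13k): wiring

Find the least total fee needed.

40

This is a weighted set-cover instance.
Choose Hana, Yara, and Theo: together they cover plumbing, wiring, framing, roofing, drywall — every task.
Total fee: 13 + 14 + 13 = 40.
No cover costs less than 40.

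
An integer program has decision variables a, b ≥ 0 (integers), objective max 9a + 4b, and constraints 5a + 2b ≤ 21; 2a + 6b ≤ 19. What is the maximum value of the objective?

36

The continuous relaxation peaks at (3.38, 2.04) with value 38.62; rounding to a feasible lattice point costs some objective.
(a,b)=(4,0): 5·4+2·0=20≤21, 2·4+6·0=8≤19, objective 36.
(a,b)=(3,2): 5·3+2·2=19≤21, 2·3+6·2=18≤19, objective 35.
Maximum is 36 at (a,b)=(4,0).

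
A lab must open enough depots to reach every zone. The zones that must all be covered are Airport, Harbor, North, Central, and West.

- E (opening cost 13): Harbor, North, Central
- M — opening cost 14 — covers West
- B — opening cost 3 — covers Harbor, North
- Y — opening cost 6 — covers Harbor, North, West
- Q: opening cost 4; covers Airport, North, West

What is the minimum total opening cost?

17

This is an integer covering problem.
The greedy cost-per-new-zone heuristic would pick Q, B, and E for 20, but a cheaper cover exists.
Choose E and Q: together they cover Airport, Harbor, North, Central, West — every zone.
Total opening cost: 13 + 4 = 17.
No cover costs less than 17.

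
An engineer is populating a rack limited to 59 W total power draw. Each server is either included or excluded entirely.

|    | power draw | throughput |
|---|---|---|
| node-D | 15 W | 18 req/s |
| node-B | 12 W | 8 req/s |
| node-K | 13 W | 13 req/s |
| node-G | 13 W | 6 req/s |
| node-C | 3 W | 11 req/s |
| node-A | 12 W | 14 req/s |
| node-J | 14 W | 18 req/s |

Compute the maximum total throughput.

node-D + node-B + node-K + node-C + node-J: power draw 15 + 12 + 13 + 3 + 14 = 57 ≤ 59, throughput 18 + 8 + 13 + 11 + 18 = 68.
node-D + node-K + node-C + node-A + node-J: power draw 15 + 13 + 3 + 12 + 14 = 57 ≤ 59, throughput 18 + 13 + 11 + 14 + 18 = 74.
node-D + node-B + node-C + node-A + node-J: power draw 15 + 12 + 3 + 12 + 14 = 56 ≤ 59, throughput 18 + 8 + 11 + 14 + 18 = 69.
Best is node-D, node-K, node-C, node-A, and node-J with total throughput 74.

74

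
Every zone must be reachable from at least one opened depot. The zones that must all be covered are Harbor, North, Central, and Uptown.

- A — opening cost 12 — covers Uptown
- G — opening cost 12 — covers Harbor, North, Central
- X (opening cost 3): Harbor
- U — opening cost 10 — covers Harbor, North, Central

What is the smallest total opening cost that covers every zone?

This is an integer covering problem.
The greedy cost-per-new-zone heuristic would pick X, U, and A for 25, but a cheaper cover exists.
Choose A and U: together they cover Harbor, North, Central, Uptown — every zone.
Total opening cost: 12 + 10 = 22.
No cover costs less than 22.

22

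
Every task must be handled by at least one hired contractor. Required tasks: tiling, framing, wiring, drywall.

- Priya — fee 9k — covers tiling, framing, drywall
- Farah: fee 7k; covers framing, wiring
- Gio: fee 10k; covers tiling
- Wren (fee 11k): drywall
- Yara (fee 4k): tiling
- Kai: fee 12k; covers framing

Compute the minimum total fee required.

16

Choose Priya and Farah: together they cover tiling, framing, wiring, drywall — every task.
Total fee: 9 + 7 = 16.
No cover costs less than 16.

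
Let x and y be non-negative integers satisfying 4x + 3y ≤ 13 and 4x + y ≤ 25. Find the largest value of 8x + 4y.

24

(x,y)=(3,0): 4·3+3·0=12≤13, 4·3+1·0=12≤25, objective 24.
(x,y)=(2,1): 4·2+3·1=11≤13, 4·2+1·1=9≤25, objective 20.
(x,y)=(2,0): 4·2+3·0=8≤13, 4·2+1·0=8≤25, objective 16.
Maximum is 24 at (x,y)=(3,0).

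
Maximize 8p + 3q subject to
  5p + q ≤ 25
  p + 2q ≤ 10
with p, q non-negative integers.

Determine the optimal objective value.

41

(p,q)=(4,3) is feasible, giving 41.
(p,q)=(4,2) is feasible, giving 38.
(p,q)=(4,1) is feasible, giving 35.
No feasible integer point exceeds 41.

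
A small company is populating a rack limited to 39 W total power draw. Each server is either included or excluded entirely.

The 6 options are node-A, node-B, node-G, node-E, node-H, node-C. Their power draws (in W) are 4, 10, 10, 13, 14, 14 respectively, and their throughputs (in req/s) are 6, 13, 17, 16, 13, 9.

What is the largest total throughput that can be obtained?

52

Take node-A, node-B, node-G, and node-E: power draw 4 + 10 + 10 + 13 = 37 ≤ 39, throughput 6 + 13 + 17 + 16 = 52.
No other feasible combination does better.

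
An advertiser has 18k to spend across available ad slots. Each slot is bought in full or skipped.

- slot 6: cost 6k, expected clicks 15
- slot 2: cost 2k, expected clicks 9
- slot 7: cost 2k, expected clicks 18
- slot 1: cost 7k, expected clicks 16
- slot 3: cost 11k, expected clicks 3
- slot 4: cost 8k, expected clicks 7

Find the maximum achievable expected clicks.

58

Take slot 6, slot 2, slot 7, and slot 1: cost 6 + 2 + 2 + 7 = 17 ≤ 18, expected clicks 15 + 9 + 18 + 16 = 58.
No other feasible combination does better.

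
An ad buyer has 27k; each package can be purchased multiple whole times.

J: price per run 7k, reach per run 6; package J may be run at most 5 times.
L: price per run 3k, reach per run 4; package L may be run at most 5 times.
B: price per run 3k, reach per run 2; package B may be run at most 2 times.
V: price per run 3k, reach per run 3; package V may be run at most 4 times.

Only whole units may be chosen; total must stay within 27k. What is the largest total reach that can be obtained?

32

L has the best ratio (4/3); taking only L gives at most 5×4 = 20 (stopped by the supply cap of 5).
Mixing does better — 5×L and 4×V: price 27 ≤ 27, reach 5·4 + 4·3 = 32.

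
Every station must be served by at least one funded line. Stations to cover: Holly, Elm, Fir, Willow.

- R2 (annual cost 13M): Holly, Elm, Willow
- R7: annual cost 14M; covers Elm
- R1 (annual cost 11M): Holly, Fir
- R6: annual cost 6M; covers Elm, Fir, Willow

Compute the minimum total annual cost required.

17

This is an integer covering problem.
Choose R1 and R6: together they cover Holly, Elm, Fir, Willow — every station.
Total annual cost: 11 + 6 = 17.
No cover costs less than 17.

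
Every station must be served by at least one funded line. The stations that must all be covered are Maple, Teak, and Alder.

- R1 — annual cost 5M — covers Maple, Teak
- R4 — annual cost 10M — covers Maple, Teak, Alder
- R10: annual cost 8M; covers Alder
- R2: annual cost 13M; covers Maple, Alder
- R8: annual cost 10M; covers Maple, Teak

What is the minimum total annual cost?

This is a weighted set-cover instance.
R4 alone covers Maple, Teak, Alder — every station.
Total annual cost: 10.

10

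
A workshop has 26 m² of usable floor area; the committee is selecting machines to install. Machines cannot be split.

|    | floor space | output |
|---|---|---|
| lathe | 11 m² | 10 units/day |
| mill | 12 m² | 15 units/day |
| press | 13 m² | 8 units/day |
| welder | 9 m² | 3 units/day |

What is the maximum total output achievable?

lathe + mill: floor space 11 + 12 = 23 ≤ 26, output 10 + 15 = 25.
mill + press: floor space 12 + 13 = 25 ≤ 26, output 15 + 8 = 23.
Best is lathe and mill with total output 25.

25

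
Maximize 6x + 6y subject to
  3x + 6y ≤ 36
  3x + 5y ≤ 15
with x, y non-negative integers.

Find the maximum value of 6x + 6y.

(x,y)=(5,0): 3·5+6·0=15≤36, 3·5+5·0=15≤15, objective 30.
(x,y)=(4,0): 3·4+6·0=12≤36, 3·4+5·0=12≤15, objective 24.
Maximum is 30 at (x,y)=(5,0).

30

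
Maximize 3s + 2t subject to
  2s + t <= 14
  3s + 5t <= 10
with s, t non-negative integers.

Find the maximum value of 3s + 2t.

9

Relaxing integrality, the LP optimum is 10.00 at (s,t) = (3.33, 0), which is not an integer point.
(s,t)=(3,0): 2·3+1·0=6≤14, 3·3+5·0=9≤10, objective 9.
(s,t)=(2,0): 2·2+1·0=4≤14, 3·2+5·0=6≤10, objective 6.
No feasible integer point exceeds 9.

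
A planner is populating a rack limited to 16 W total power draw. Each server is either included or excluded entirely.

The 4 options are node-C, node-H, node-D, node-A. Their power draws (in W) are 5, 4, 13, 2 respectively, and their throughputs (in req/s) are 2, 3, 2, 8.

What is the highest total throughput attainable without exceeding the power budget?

13

Treat it as a binary knapsack problem.
Allowing fractional choices, the relaxed optimum would be about 13.8, but servers are indivisible.
node-C + node-A: power draw 5 + 2 = 7 ≤ 16, throughput 2 + 8 = 10.
node-C + node-H + node-A: power draw 5 + 4 + 2 = 11 ≤ 16, throughput 2 + 3 + 8 = 13.
node-H + node-A: power draw 4 + 2 = 6 ≤ 16, throughput 3 + 8 = 11.
Best is node-C, node-H, and node-A with total throughput 13.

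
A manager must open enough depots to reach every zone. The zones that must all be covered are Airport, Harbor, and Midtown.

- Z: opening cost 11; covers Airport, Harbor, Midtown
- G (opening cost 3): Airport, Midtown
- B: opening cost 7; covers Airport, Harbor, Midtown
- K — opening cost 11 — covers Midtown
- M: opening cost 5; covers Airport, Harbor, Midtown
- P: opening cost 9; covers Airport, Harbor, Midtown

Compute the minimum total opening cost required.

5

This is a weighted set-cover instance.
The greedy cost-per-new-zone heuristic would pick G and M for 8, but a cheaper cover exists.
M alone covers Airport, Harbor, Midtown — every zone.
Total opening cost: 5.
No cover costs less than 5.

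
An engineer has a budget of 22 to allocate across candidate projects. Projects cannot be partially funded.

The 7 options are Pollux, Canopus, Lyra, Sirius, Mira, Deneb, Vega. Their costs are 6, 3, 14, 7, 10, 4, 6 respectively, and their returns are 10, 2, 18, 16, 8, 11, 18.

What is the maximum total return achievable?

Allowing fractional choices, the relaxed optimum would be about 53.3, but projects are indivisible.
Canopus + Sirius + Deneb + Vega: cost 3 + 7 + 4 + 6 = 20 ≤ 22, return 2 + 16 + 11 + 18 = 47.
Pollux + Canopus + Sirius + Vega: cost 6 + 3 + 7 + 6 = 22 ≤ 22, return 10 + 2 + 16 + 18 = 46.
Best is Canopus, Sirius, Deneb, and Vega with total return 47.

47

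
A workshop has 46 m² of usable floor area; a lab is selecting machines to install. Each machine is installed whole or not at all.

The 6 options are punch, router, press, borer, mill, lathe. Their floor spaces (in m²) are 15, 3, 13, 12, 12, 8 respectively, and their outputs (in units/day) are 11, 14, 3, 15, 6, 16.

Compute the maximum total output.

56

Allowing fractional choices, the relaxed optimum would be about 60.0, but machines are indivisible.
router + borer + mill + lathe: floor space 3 + 12 + 12 + 8 = 35 ≤ 46, output 14 + 15 + 6 + 16 = 51.
punch + router + borer + lathe: floor space 15 + 3 + 12 + 8 = 38 ≤ 46, output 11 + 14 + 15 + 16 = 56.
router + press + borer + lathe: floor space 3 + 13 + 12 + 8 = 36 ≤ 46, output 14 + 3 + 15 + 16 = 48.
Best is punch, router, borer, and lathe with total output 56.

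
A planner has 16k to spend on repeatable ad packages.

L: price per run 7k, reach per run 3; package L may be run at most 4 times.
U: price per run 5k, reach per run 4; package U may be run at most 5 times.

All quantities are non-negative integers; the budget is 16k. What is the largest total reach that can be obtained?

12

U has the best ratio (4/5); taking only U gives at most 3×4 = 12 (stopped by the price limit).
Optimal: 3×U: price 15 ≤ 16, reach 3·4 = 12.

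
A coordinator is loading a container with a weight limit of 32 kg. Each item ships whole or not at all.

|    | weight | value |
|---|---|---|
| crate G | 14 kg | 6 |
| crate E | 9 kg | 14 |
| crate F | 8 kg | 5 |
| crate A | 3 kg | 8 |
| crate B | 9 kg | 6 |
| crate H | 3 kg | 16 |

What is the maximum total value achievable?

This is an integer program with binary decision variables.
crate E + crate F + crate A + crate B + crate H: weight 9 + 8 + 3 + 9 + 3 = 32 ≤ 32, value 14 + 5 + 8 + 6 + 16 = 49.
crate G + crate E + crate A + crate H: weight 14 + 9 + 3 + 3 = 29 ≤ 32, value 6 + 14 + 8 + 16 = 44.
crate E + crate A + crate B + crate H: weight 9 + 3 + 9 + 3 = 24 ≤ 32, value 14 + 8 + 6 + 16 = 44.
Best is crate E, crate F, crate A, crate B, and crate H with total value 49.

49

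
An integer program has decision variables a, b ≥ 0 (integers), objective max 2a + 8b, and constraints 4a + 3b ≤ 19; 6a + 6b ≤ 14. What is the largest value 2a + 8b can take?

16

Relaxing integrality, the LP optimum is 18.67 at (a,b) = (0, 2.33), which is not an integer point.
(a,b)=(0,2) is feasible, giving 16.
(a,b)=(1,1) is feasible, giving 10.
(a,b)=(0,1) is feasible, giving 8.
Maximum is 16 at (a,b)=(0,2).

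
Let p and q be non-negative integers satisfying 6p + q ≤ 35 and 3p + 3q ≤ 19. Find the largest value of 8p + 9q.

54

(p,q)=(0,6): 6·0+1·6=6≤35, 3·0+3·6=18≤19, objective 54.
(p,q)=(1,5): 6·1+1·5=11≤35, 3·1+3·5=18≤19, objective 53.
(p,q)=(0,5): 6·0+1·5=5≤35, 3·0+3·5=15≤19, objective 45.
The best lattice point is (0,6), giving 54.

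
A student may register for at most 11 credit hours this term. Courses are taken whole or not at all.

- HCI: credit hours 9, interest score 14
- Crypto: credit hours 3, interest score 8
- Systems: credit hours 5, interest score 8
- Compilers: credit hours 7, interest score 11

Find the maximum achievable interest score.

Treat it as a binary knapsack problem.
Allowing fractional choices, the relaxed optimum would be about 20.7, but courses are indivisible.
Crypto + Compilers: credit hours 3 + 7 = 10 ≤ 11, interest score 8 + 11 = 19.
HCI: credit hours 9 ≤ 11, interest score 14.
Crypto + Systems: credit hours 3 + 5 = 8 ≤ 11, interest score 8 + 8 = 16.
Best is Crypto and Compilers with total interest score 19.

19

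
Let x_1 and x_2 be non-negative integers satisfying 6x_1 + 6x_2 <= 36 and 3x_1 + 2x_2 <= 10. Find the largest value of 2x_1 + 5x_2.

(x_1,x_2)=(0,5): 6·0+6·5=30≤36, 3·0+2·5=10≤10, objective 25.
(x_1,x_2)=(0,4): 6·0+6·4=24≤36, 3·0+2·4=8≤10, objective 20.
The best lattice point is (0,5), giving 25.

25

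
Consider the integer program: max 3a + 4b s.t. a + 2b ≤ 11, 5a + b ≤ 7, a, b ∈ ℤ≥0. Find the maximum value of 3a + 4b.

20

Relaxing integrality, the LP optimum is 22.33 at (a,b) = (0.333, 5.33), which is not an integer point.
(a,b)=(0,5): 1·0+2·5=10≤11, 5·0+1·5=5≤7, objective 20.
(a,b)=(0,4): 1·0+2·4=8≤11, 5·0+1·4=4≤7, objective 16.
No feasible integer point exceeds 20.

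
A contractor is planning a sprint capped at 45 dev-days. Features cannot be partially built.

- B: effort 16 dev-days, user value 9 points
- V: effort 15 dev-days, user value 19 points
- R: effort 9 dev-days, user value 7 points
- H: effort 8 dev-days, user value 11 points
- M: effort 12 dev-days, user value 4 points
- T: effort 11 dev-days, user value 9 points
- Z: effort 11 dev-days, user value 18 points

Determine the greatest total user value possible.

Take V, H, T, and Z: effort 15 + 8 + 11 + 11 = 45 ≤ 45, user value 19 + 11 + 9 + 18 = 57.
No other feasible combination does better.

57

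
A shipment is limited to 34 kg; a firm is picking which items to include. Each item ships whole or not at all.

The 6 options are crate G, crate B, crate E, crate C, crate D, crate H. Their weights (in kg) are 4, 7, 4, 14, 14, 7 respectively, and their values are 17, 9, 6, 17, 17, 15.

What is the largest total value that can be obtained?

Take crate G, crate B, crate C, and crate H: weight 4 + 7 + 14 + 7 = 32 ≤ 34, value 17 + 9 + 17 + 15 = 58.
No feasible combination exceeds this.

58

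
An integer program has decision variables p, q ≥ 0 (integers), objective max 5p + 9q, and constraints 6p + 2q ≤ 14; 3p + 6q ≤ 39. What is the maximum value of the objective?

54

(p,q)=(0,6): 6·0+2·6=12≤14, 3·0+6·6=36≤39, objective 54.
(p,q)=(0,5): 6·0+2·5=10≤14, 3·0+6·5=30≤39, objective 45.
No feasible integer point exceeds 54.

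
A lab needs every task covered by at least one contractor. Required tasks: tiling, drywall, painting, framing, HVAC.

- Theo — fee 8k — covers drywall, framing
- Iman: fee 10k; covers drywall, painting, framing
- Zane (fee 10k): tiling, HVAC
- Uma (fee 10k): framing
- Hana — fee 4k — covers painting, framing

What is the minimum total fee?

20

The greedy cost-per-new-task heuristic would pick Hana, Zane, and Theo for 22, but a cheaper cover exists.
Choose Iman and Zane: together they cover tiling, drywall, painting, framing, HVAC — every task.
Total fee: 10 + 10 = 20.
No cover costs less than 20.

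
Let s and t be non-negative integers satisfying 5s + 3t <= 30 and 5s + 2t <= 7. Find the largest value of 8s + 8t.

24

The continuous relaxation peaks at (0, 3.5) with value 28.00; rounding to a feasible lattice point costs some objective.
(s,t)=(0,3): 5·0+3·3=9≤30, 5·0+2·3=6≤7, objective 24.
(s,t)=(0,2): 5·0+3·2=6≤30, 5·0+2·2=4≤7, objective 16.
No feasible integer point exceeds 24.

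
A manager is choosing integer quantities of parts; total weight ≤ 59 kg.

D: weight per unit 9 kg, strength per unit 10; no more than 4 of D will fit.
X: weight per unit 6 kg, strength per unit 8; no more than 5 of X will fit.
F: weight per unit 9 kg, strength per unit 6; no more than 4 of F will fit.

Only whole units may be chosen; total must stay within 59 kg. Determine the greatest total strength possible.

This is a bounded integer knapsack.
X has the best ratio (8/6); taking only X gives at most 5×8 = 40 (stopped by the supply cap of 5).
Mixing does better — 3×D and 5×X: weight 57 ≤ 59, strength 3·10 + 5·8 = 70.

70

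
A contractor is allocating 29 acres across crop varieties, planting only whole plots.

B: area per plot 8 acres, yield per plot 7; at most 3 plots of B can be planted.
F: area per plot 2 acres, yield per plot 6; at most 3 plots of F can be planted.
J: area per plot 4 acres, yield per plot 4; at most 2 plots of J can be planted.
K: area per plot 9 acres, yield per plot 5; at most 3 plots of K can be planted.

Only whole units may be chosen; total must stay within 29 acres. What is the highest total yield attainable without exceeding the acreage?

36

Take 2×B, 3×F, and 1×J: area 26 ≤ 29, yield 2·7 + 3·6 + 1·4 = 36.
F has the best ratio (6/2) and is taken to its limit of 3; remaining capacity is filled optimally with the others.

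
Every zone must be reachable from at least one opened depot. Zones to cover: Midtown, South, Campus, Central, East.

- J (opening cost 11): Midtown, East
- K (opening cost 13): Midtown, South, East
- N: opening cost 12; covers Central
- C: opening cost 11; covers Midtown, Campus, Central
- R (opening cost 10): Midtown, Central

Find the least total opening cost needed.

24

Choose K and C: together they cover Midtown, South, Campus, Central, East — every zone.
Total opening cost: 13 + 11 = 24.
No cover costs less than 24.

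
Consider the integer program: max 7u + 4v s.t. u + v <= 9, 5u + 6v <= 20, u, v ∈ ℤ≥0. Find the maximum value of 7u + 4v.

28

(u,v)=(4,0): 1·4+1·0=4≤9, 5·4+6·0=20≤20, objective 28.
(u,v)=(3,0): 1·3+1·0=3≤9, 5·3+6·0=15≤20, objective 21.
No feasible integer point exceeds 28.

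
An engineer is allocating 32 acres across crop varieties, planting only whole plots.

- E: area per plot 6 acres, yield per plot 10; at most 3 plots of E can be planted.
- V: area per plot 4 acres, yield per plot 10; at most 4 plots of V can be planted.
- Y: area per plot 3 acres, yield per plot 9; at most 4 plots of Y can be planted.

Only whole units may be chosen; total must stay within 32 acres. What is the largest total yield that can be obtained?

1×E, 4×V, and 3×Y: area 31 ≤ 32, yield 1·10 + 4·10 + 3·9 = 77.
4×V and 4×Y: area 28 ≤ 32, yield 4·10 + 4·9 = 76.
Best is 77.

77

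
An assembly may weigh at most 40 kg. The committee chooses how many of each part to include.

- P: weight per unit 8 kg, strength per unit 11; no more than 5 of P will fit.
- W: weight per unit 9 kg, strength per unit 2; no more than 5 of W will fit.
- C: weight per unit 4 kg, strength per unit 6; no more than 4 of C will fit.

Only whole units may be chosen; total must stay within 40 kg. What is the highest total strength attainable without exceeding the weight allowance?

4×P and 2×C: weight 40 ≤ 40, strength 4·11 + 2·6 = 56.
3×P and 4×C: weight 40 ≤ 40, strength 3·11 + 4·6 = 57.
Best is 57.

57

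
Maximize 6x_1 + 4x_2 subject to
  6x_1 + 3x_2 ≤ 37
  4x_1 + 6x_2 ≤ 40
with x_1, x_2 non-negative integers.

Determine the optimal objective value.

(x_1,x_2)=(4,4): 6·4+3·4=36≤37, 4·4+6·4=40≤40, objective 40.
(x_1,x_2)=(5,2): 6·5+3·2=36≤37, 4·5+6·2=32≤40, objective 38.
(x_1,x_2)=(4,3): 6·4+3·3=33≤37, 4·4+6·3=34≤40, objective 36.
(x_1,x_2)=(3,4): 6·3+3·4=30≤37, 4·3+6·4=36≤40, objective 34.
No feasible integer point exceeds 40.

40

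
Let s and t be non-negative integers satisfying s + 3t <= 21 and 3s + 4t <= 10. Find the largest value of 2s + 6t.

12

Relaxing integrality, the LP optimum is 15.00 at (s,t) = (0, 2.5), which is not an integer point.
(s,t)=(0,2): 1·0+3·2=6≤21, 3·0+4·2=8≤10, objective 12.
(s,t)=(1,1): 1·1+3·1=4≤21, 3·1+4·1=7≤10, objective 8.
(s,t)=(0,1): 1·0+3·1=3≤21, 3·0+4·1=4≤10, objective 6.
Maximum is 12 at (s,t)=(0,2).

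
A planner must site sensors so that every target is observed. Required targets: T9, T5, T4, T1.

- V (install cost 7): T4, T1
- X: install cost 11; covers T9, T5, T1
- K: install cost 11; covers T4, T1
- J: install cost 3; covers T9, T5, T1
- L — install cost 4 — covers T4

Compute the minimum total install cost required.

This is a weighted set-cover instance.
Choose J and L: together they cover T9, T5, T4, T1 — every target.
Total install cost: 3 + 4 = 7.

7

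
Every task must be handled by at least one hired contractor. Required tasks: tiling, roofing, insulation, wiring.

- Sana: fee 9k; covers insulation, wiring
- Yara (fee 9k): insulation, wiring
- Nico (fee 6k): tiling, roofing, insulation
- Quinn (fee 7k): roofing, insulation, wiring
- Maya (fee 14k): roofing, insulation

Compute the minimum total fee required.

13

Choose Nico and Quinn: together they cover tiling, roofing, insulation, wiring — every task.
Total fee: 6 + 7 = 13.
No cover costs less than 13.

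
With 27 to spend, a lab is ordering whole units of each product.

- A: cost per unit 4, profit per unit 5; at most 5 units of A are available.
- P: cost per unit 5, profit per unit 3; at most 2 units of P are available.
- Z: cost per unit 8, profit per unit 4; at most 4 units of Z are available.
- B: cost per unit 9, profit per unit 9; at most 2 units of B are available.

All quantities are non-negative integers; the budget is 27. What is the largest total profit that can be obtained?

This is a bounded integer knapsack.
4×A and 1×B: cost 25 ≤ 27, profit 4·5 + 1·9 = 29.
2×A and 2×B: cost 26 ≤ 27, profit 2·5 + 2·9 = 28.
Best is 29.

29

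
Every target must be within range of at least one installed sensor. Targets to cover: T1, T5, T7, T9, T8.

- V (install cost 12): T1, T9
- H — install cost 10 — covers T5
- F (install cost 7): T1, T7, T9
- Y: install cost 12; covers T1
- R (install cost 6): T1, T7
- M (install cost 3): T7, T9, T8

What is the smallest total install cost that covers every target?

Choose H, R, and M: together they cover T1, T5, T7, T9, T8 — every target.
Total install cost: 10 + 6 + 3 = 19.

19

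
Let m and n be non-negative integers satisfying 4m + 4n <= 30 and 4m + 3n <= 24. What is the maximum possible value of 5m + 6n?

Relaxing integrality, the LP optimum is 45.00 at (m,n) = (0, 7.5), which is not an integer point.
(m,n)=(0,7): 4·0+4·7=28≤30, 4·0+3·7=21≤24, objective 42.
(m,n)=(1,6): 4·1+4·6=28≤30, 4·1+3·6=22≤24, objective 41.
(m,n)=(0,6): 4·0+4·6=24≤30, 4·0+3·6=18≤24, objective 36.
No feasible integer point exceeds 42.

42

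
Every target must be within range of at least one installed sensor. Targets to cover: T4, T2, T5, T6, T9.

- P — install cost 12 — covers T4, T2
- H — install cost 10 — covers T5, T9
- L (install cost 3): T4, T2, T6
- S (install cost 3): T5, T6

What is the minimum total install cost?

13

This is an integer covering problem.
Choose H and L: together they cover T4, T2, T5, T6, T9 — every target.
Total install cost: 10 + 3 = 13.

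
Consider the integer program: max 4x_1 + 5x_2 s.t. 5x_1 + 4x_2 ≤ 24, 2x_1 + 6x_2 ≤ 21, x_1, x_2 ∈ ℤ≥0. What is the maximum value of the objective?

(x_1,x_2)=(3,2): 5·3+4·2=23≤24, 2·3+6·2=18≤21, objective 22.
(x_1,x_2)=(4,1): 5·4+4·1=24≤24, 2·4+6·1=14≤21, objective 21.
(x_1,x_2)=(1,3): 5·1+4·3=17≤24, 2·1+6·3=20≤21, objective 19.
Maximum is 22 at (x_1,x_2)=(3,2).

22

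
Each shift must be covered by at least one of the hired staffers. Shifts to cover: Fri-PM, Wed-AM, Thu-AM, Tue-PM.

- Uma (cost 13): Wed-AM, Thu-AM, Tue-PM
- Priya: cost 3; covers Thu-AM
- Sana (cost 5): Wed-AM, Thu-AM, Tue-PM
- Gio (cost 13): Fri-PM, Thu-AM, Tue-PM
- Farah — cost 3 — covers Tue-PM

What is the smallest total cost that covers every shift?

18

This is a weighted set-cover instance.
Choose Sana and Gio: together they cover Fri-PM, Wed-AM, Thu-AM, Tue-PM — every shift.
Total cost: 5 + 13 = 18.
No cover costs less than 18.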